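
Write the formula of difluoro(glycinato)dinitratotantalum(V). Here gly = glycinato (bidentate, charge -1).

Ligands: 2 fluoro (F, -1), 2 nitrato (NO3, -1), 1 glycinato (gly, -1). Ligand charge sum = -5.
With Ta in oxidation state +5, the complex ion is [Ta...].

[TaF2(gly)(NO3)2]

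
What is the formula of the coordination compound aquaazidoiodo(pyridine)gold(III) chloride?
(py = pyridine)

[Au(H2O)I(N3)(py)]Cl

Ligands: 1 aqua (H2O, neutral), 1 pyridine (py, neutral), 1 azido (N3, -1), 1 iodo (I, -1). Ligand charge sum = -2.
Charge balance with chloride (-1) requires 1 complex ion per 1 chloride.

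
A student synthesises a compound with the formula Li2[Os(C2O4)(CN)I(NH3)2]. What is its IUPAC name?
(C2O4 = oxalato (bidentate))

The 2 lithium counter-ions carry a total charge of +2, so each complex ion is 2−.
Ligand charges: 2×ammine (neutral), 1×iodo (-1 each), 1×cyano (-1 each), 1×oxalato (-2 each); total -4. So Os + (-4) = 2−, giving Os = +2.
Ligands are named alphabetically: ammine before cyano before iodo before oxalato.
The complex ion is anionic, so osmium takes the -ate form osmate(II).

lithium diamminecyanoiodooxalatoosmate(II)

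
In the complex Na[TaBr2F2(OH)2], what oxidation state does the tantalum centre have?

+5

1 sodium outside the brackets (+1 each) → the complex ion is 1−.
Ligand charges: 2×Br = -2; 2×F = -2; 2×OH = -2; sum -6.
Ta + (-6) = 1− ⇒ Ta is +5.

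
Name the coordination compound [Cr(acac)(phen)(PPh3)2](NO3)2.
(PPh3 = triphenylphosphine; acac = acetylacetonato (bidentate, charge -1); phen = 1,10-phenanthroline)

(acetylacetonato)(1,10-phenanthroline)bis(triphenylphosphine)chromium(III) nitrate

The 2 nitrate counter-ions carry a total charge of -2, so each complex ion is 2+.
Ligand charges: 2×triphenylphosphine (neutral), 1×acetylacetonato (-1 each), 1×1,10-phenanthroline (neutral); total -1. So Cr + (-1) = 2+, giving Cr = +3.
Ligands are named alphabetically: acetylacetonato before phenanthroline before triphenylphosphine.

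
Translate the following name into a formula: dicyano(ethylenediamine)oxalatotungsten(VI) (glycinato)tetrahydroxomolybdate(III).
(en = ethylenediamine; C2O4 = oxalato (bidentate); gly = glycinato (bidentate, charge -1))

Cation [W…]: ligand charges -4, W(VI) ⇒ ion charge 2+.
Anion [Mo…]: ligand charges -5, Mo(III) ⇒ ion charge 2−.

[W(C2O4)(CN)2(en)][Mo(gly)(OH)4]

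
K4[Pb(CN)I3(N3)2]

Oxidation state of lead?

+2

4 potassium outside the brackets (+1 each) → the complex ion is 4−.
Ligand charges: 2×N3 = -2; 1×CN = -1; 3×I = -3; sum -6.
Pb + (-6) = 4− ⇒ Pb is +2.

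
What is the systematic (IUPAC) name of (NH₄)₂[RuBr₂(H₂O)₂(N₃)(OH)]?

ammonium diaquaazidodibromohydroxoruthenate(II)

The 2 ammonium counter-ions carry a total charge of +2, so each complex ion is 2−.
Ligand charges: 2×bromo (-1 each), 1×hydroxo (-1 each), 1×azido (-1 each), 2×aqua (neutral); total -4. So Ru + (-4) = 2−, giving Ru = +2.
Ligands are named alphabetically: aqua before azido before bromo before hydroxo.
The complex ion is anionic, so ruthenium takes the -ate form ruthenate(II).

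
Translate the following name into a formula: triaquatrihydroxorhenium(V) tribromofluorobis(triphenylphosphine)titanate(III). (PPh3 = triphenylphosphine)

[Re(H2O)3(OH)3][TiBr3F(PPh3)2]2

Cation [Re…]: ligand charges -3, Re(V) ⇒ ion charge 2+.
Anion [Ti…]: ligand charges -4, Ti(III) ⇒ ion charge 1−.
One 2+ cation requires 2 of the 1− anion.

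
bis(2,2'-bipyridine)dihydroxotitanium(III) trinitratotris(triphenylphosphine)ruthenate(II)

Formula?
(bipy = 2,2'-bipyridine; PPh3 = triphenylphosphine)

Cation [Ti…]: ligand charges -2, Ti(III) ⇒ ion charge 1+.
Anion [Ru…]: ligand charges -3, Ru(II) ⇒ ion charge 1−.
One 1+ cation balances one 1− anion.

[Ti(bipy)2(OH)2][Ru(NO3)3(PPh3)3]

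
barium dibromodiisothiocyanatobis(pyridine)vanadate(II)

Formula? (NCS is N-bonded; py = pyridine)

Ba[VBr2(NCS)2(py)2]

Ligands: 2 isothiocyanato (NCS, -1), 2 bromo (Br, -1), 2 pyridine (py, neutral). Ligand charge sum = -4.
With V in oxidation state +2, the complex ion is [V...]^2−.
Charge balance with barium (+2) requires 1 complex ion per 1 barium.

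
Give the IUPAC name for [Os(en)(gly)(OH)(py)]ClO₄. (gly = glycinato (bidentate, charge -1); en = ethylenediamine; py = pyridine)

(ethylenediamine)(glycinato)hydroxo(pyridine)osmium(III) perchlorate

The 1 perchlorate counter-ion carries a total charge of -1, so each complex ion is 1+.
Ligand charges: 1×glycinato (-1 each), 1×ethylenediamine (neutral), 1×pyridine (neutral), 1×hydroxo (-1 each); total -2. So Os + (-2) = 1+, giving Os = +3.
Ligands are named alphabetically: ethylenediamine before glycinato before hydroxo before pyridine.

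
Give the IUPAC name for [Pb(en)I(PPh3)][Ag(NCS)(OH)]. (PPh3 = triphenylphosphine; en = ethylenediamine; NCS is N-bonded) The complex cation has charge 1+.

The complex cation is given as 1+; its ligand charges sum to -1, so Pb = +2.
A 1:1 salt means the anion carries the equal and opposite charge, 1−.
Anion: ligand charges sum to -2; for the ion to be 1−, Ag = +1.

(ethylenediamine)iodo(triphenylphosphine)lead(II) hydroxoisothiocyanatoargentate(I)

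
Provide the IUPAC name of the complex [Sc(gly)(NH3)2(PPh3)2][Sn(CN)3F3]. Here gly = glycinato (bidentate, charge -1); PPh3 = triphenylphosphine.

diammine(glycinato)bis(triphenylphosphine)scandium(III) tricyanotrifluorostannate(IV)

Both ions are complex: the cation is named first with the plain metal name, the anion second with the -ate form; each ion's ligands are alphabetised independently.
Scandium is always +3 in its complexes; the cation's ligand charges sum to -1, so the complex cation is 2+.
A 1:1 salt means the anion carries the equal and opposite charge, 2−.
Anion: ligand charges sum to -6; for the ion to be 2−, Sn = +4.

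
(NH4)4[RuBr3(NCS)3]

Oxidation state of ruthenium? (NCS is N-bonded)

4 ammonium outside the brackets (+1 each) → the complex ion is 4−.
Ligand charges: 3×Br = -3; 3×NCS = -3; sum -6.
Ru + (-6) = 4− ⇒ Ru is +2.

+2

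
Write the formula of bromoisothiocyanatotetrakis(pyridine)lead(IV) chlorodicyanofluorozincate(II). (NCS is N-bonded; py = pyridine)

Cation [Pb…]: ligand charges -2, Pb(IV) ⇒ ion charge 2+.
Anion [Zn…]: ligand charges -4, Zn(II) ⇒ ion charge 2−.
One 2+ cation balances one 2− anion.

[PbBr(NCS)(py)4][ZnCl(CN)2F]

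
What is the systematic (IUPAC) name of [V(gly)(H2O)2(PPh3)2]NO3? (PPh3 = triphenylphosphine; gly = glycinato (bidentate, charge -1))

diaqua(glycinato)bis(triphenylphosphine)vanadium(II) nitrate

The 1 nitrate counter-ion carries a total charge of -1, so each complex ion is 1+.
Ligand charges: 2×aqua (neutral), 2×triphenylphosphine (neutral), 1×glycinato (-1 each); total -1. So V + (-1) = 1+, giving V = +2.
Ligands are named alphabetically: aqua before glycinato before triphenylphosphine.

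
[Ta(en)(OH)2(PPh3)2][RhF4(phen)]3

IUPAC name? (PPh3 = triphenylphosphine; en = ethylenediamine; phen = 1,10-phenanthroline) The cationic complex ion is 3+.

(ethylenediamine)dihydroxobis(triphenylphosphine)tantalum(V) tetrafluoro(1,10-phenanthroline)rhodate(III)

The complex cation is given as 3+; its ligand charges sum to -2, so Ta = +5.
With 3 anions per cation, each anion must be 3/3 = 1−.
Anion: ligand charges sum to -4; for the ion to be 1−, Rh = +3.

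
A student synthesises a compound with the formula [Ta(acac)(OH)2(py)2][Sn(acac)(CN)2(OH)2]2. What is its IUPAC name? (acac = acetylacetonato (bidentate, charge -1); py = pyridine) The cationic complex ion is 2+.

Both ions are complex: the cation is named first with the plain metal name, the anion second with the -ate form; each ion's ligands are alphabetised independently.
The complex cation is given as 2+; its ligand charges sum to -3, so Ta = +5.
With 2 anions per cation, each anion must be 2/2 = 1−.
Anion: ligand charges sum to -5; for the ion to be 1−, Sn = +4.

(acetylacetonato)dihydroxobis(pyridine)tantalum(V) (acetylacetonato)dicyanodihydroxostannate(IV)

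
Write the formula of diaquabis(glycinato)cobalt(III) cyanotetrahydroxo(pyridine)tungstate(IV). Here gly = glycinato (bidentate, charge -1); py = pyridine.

[Co(gly)2(H2O)2][W(CN)(OH)4(py)]

Cation [Co…]: ligand charges -2, Co(III) ⇒ ion charge 1+.
Anion [W…]: ligand charges -5, W(IV) ⇒ ion charge 1−.
One 1+ cation balances one 1− anion.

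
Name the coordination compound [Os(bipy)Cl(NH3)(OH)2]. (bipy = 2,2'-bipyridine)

There is no counter-ion, so the complex is neutral overall.
Ligand charges: 1×2,2'-bipyridine (neutral), 1×chloro (-1 each), 1×ammine (neutral), 2×hydroxo (-1 each); total -3. So Os + (-3) = 0, giving Os = +3.
Ligands are named alphabetically: ammine before bipyridine before chloro before hydroxo.

ammine(2,2'-bipyridine)chlorodihydroxoosmium(III)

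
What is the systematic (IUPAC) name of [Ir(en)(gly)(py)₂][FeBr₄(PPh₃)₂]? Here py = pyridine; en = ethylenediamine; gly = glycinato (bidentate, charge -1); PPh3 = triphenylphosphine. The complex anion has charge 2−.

Both ions are complex: the cation is named first with the plain metal name, the anion second with the -ate form; each ion's ligands are alphabetised independently.
The complex anion is given as 2−; its ligand charges sum to -4, so Fe = +2.
A 1:1 salt means the cation carries the equal and opposite charge, 2+.
Cation: ligand charges sum to -1; for the ion to be 2+, Ir = +3.

(ethylenediamine)(glycinato)bis(pyridine)iridium(III) tetrabromobis(triphenylphosphine)ferrate(II)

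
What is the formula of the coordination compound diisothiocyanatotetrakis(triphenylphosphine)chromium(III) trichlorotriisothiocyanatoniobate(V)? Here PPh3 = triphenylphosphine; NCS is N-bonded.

Cation [Cr…]: ligand charges -2, Cr(III) ⇒ ion charge 1+.
Anion [Nb…]: ligand charges -6, Nb(V) ⇒ ion charge 1−.
One 1+ cation balances one 1− anion.

[Cr(NCS)2(PPh3)4][NbCl3(NCS)3]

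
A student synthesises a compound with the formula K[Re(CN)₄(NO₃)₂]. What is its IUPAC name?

potassium tetracyanodinitratorhenate(V)

The 1 potassium counter-ion carries a total charge of +1, so each complex ion is 1−.
Ligand charges: 4×cyano (-1 each), 2×nitrato (-1 each); total -6. So Re + (-6) = 1−, giving Re = +5.
The complex ion is anionic, so rhenium takes the -ate form rhenate(V).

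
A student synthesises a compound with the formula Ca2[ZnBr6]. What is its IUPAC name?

The 2 calcium counter-ions carry a total charge of +4, so each complex ion is 4−.
Ligand charges: 6×bromo (-1 each); total -6. So Zn + (-6) = 4−, giving Zn = +2.
The complex ion is anionic, so zinc takes the -ate form zincate(II).

calcium hexabromozincate(II)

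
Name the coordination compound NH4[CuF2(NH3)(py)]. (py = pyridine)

ammonium amminedifluoro(pyridine)cuprate(I)

The 1 ammonium counter-ion carries a total charge of +1, so each complex ion is 1−.
Ligand charges: 1×ammine (neutral), 2×fluoro (-1 each), 1×pyridine (neutral); total -2. So Cu + (-2) = 1−, giving Cu = +1.
The complex ion is anionic, so copper takes the -ate form cuprate(I).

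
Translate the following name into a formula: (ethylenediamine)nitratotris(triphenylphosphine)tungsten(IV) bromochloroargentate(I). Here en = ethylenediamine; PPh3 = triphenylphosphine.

[W(en)(NO3)(PPh3)3][AgBrCl]3

Cation [W…]: ligand charges -1, W(IV) ⇒ ion charge 3+.
Anion [Ag…]: ligand charges -2, Ag(I) ⇒ ion charge 1−.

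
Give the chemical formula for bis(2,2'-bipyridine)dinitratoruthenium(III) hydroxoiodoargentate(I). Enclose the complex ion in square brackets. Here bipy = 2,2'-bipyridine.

[Ru(bipy)2(NO3)2][AgI(OH)]

Cation [Ru…]: ligand charges -2, Ru(III) ⇒ ion charge 1+.
Anion [Ag…]: ligand charges -2, Ag(I) ⇒ ion charge 1−.
One 1+ cation balances one 1− anion.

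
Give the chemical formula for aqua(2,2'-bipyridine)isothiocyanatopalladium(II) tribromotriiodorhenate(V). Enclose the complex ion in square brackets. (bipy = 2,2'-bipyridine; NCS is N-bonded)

[Pd(bipy)(H2O)(NCS)][ReBr3I3]

Cation [Pd…]: ligand charges -1, Pd(II) ⇒ ion charge 1+.
Anion [Re…]: ligand charges -6, Re(V) ⇒ ion charge 1−.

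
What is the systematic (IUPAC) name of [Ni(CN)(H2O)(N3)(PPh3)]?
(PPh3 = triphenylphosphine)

aquaazidocyano(triphenylphosphine)nickel(II)

There is no counter-ion, so the complex is neutral overall.
Ligand charges: 1×cyano (-1 each), 1×azido (-1 each), 1×aqua (neutral), 1×triphenylphosphine (neutral); total -2. So Ni + (-2) = 0, giving Ni = +2.
Ligands are named alphabetically: aqua before azido before cyano before triphenylphosphine.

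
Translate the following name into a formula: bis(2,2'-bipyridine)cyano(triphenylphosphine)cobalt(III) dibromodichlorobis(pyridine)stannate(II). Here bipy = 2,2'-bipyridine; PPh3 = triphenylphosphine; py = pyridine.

Cation [Co…]: ligand charges -1, Co(III) ⇒ ion charge 2+.
Anion [Sn…]: ligand charges -4, Sn(II) ⇒ ion charge 2−.
One 2+ cation balances one 2− anion.

[Co(bipy)2(CN)(PPh3)][SnBr2Cl2(py)2]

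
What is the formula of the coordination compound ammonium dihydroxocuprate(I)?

Ligands: 2 hydroxo (OH, -1). Ligand charge sum = -2.
Charge balance with ammonium (+1) requires 1 complex ion per 1 ammonium.

NH4[Cu(OH)2]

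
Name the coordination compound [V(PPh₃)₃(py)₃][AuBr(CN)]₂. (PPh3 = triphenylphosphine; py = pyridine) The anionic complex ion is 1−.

tris(pyridine)tris(triphenylphosphine)vanadium(II) bromocyanoaurate(I)

Both ions are complex: the cation is named first with the plain metal name, the anion second with the -ate form; each ion's ligands are alphabetised independently.
The complex anion is given as 1−; its ligand charges sum to -2, so Au = +1.
With 2 anions per cation, the cation must be 2×1 = 2+.
Cation: ligand charges sum to 0; for the ion to be 2+, V = +2.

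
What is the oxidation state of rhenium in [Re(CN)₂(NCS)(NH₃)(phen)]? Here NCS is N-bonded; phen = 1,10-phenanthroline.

No counter-ion: the bracketed complex is neutral.
Ligand charges: 1×NCS = -1; 1×phen neutral; 2×CN = -2; 1×NH3 neutral; sum -3.
Re + (-3) = 0 ⇒ Re is +3.

+3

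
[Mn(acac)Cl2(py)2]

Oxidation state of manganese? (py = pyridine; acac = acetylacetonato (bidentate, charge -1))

No counter-ion: the bracketed complex is neutral.
Ligand charges: 2×py neutral; 2×Cl = -2; 1×acac = -1; sum -3.
Mn + (-3) = 0 ⇒ Mn is +3.

+3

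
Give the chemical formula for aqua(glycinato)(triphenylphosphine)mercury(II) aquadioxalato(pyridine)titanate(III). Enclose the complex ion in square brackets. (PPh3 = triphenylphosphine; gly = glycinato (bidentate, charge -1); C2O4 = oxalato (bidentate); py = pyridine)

Cation [Hg…]: ligand charges -1, Hg(II) ⇒ ion charge 1+.
Anion [Ti…]: ligand charges -4, Ti(III) ⇒ ion charge 1−.

[Hg(gly)(H2O)(PPh3)][Ti(C2O4)2(H2O)(py)]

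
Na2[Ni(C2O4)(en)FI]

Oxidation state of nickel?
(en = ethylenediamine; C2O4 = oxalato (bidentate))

2 sodium outside the brackets (+1 each) → the complex ion is 2−.
Ligand charges: 1×en neutral; 1×C2O4 = -2; 1×I = -1; 1×F = -1; sum -4.
Ni + (-4) = 2− ⇒ Ni is +2.

+2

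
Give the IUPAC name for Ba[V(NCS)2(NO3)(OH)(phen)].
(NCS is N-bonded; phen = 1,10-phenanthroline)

barium hydroxodiisothiocyanatonitrato(1,10-phenanthroline)vanadate(II)

The 1 barium counter-ion carries a total charge of +2, so each complex ion is 2−.
Ligand charges: 2×isothiocyanato (-1 each), 1×hydroxo (-1 each), 1×nitrato (-1 each), 1×1,10-phenanthroline (neutral); total -4. So V + (-4) = 2−, giving V = +2.
Ligands are named alphabetically: hydroxo before isothiocyanato before nitrato before phenanthroline.
The complex ion is anionic, so vanadium takes the -ate form vanadate(II).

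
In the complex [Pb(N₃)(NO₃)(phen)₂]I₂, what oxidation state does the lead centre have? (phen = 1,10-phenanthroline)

+4

2 iodide outside the brackets (-1 each) → the complex ion is 2+.
Ligand charges: 1×N3 = -1; 1×NO3 = -1; 2×phen neutral; sum -2.
Pb + (-2) = 2+ ⇒ Pb is +4.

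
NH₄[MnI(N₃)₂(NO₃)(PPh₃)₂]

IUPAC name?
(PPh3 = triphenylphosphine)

The 1 ammonium counter-ion carries a total charge of +1, so each complex ion is 1−.
Ligand charges: 1×iodo (-1 each), 2×triphenylphosphine (neutral), 2×azido (-1 each), 1×nitrato (-1 each); total -4. So Mn + (-4) = 1−, giving Mn = +3.
The complex ion is anionic, so manganese takes the -ate form manganate(III).

ammonium diazidoiodonitratobis(triphenylphosphine)manganate(III)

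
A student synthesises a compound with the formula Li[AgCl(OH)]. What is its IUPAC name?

The 1 lithium counter-ion carries a total charge of +1, so each complex ion is 1−.
Ligand charges: 1×chloro (-1 each), 1×hydroxo (-1 each); total -2. So Ag + (-2) = 1−, giving Ag = +1.
Ligands are named alphabetically: chloro before hydroxo.
The complex ion is anionic, so silver takes the -ate form argentate(I).

lithium chlorohydroxoargentate(I)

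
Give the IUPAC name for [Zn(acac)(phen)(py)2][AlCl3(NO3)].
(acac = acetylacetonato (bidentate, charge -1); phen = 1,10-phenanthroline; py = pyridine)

(acetylacetonato)(1,10-phenanthroline)bis(pyridine)zinc(II) trichloronitratoaluminate(III)

Zinc is always +2 in its complexes; the cation's ligand charges sum to -1, so the complex cation is 1+.
A 1:1 salt means the anion carries the equal and opposite charge, 1−.
Anion: ligand charges sum to -4; for the ion to be 1−, Al = +3.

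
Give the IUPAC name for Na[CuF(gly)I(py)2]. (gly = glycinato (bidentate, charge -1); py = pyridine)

sodium fluoro(glycinato)iodobis(pyridine)cuprate(II)

The 1 sodium counter-ion carries a total charge of +1, so each complex ion is 1−.
Ligand charges: 1×iodo (-1 each), 1×glycinato (-1 each), 1×fluoro (-1 each), 2×pyridine (neutral); total -3. So Cu + (-3) = 1−, giving Cu = +2.
The complex ion is anionic, so copper takes the -ate form cuprate(II).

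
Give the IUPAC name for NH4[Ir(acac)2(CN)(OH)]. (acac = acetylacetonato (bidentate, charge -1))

The 1 ammonium counter-ion carries a total charge of +1, so each complex ion is 1−.
Ligand charges: 1×cyano (-1 each), 2×acetylacetonato (-1 each), 1×hydroxo (-1 each); total -4. So Ir + (-4) = 1−, giving Ir = +3.
The complex ion is anionic, so iridium takes the -ate form iridate(III).

ammonium bis(acetylacetonato)cyanohydroxoiridate(III)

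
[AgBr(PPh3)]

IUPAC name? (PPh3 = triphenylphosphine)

bromo(triphenylphosphine)silver(I)

There is no counter-ion, so the complex is neutral overall.
Ligand charges: 1×triphenylphosphine (neutral), 1×bromo (-1 each); total -1. So Ag + (-1) = 0, giving Ag = +1.
Ligands are named alphabetically: bromo before triphenylphosphine.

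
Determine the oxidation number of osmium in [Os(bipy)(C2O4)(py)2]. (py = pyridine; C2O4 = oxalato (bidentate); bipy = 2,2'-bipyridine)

+2

No counter-ion: the bracketed complex is neutral.
Ligand charges: 2×py neutral; 1×C2O4 = -2; 1×bipy neutral; sum -2.
Os + (-2) = 0 ⇒ Os is +2.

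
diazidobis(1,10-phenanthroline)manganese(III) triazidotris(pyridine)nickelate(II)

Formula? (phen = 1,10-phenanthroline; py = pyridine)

Cation [Mn…]: ligand charges -2, Mn(III) ⇒ ion charge 1+.
Anion [Ni…]: ligand charges -3, Ni(II) ⇒ ion charge 1−.
One 1+ cation balances one 1− anion.

[Mn(N3)2(phen)2][Ni(N3)3(py)3]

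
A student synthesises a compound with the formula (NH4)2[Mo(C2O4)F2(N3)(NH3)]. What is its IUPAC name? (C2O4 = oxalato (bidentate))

ammonium ammineazidodifluorooxalatomolybdate(III)

The 2 ammonium counter-ions carry a total charge of +2, so each complex ion is 2−.
Ligand charges: 1×oxalato (-2 each), 1×ammine (neutral), 2×fluoro (-1 each), 1×azido (-1 each); total -5. So Mo + (-5) = 2−, giving Mo = +3.
The complex ion is anionic, so molybdenum takes the -ate form molybdate(III).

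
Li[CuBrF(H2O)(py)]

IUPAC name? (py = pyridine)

The 1 lithium counter-ion carries a total charge of +1, so each complex ion is 1−.
Ligand charges: 1×fluoro (-1 each), 1×bromo (-1 each), 1×pyridine (neutral), 1×aqua (neutral); total -2. So Cu + (-2) = 1−, giving Cu = +1.
The complex ion is anionic, so copper takes the -ate form cuprate(I).

lithium aquabromofluoro(pyridine)cuprate(I)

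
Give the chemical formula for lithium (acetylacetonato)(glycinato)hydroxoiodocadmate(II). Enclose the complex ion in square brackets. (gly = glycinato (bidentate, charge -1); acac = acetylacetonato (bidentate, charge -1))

Ligands: 1 iodo (I, -1), 1 hydroxo (OH, -1), 1 glycinato (gly, -1), 1 acetylacetonato (acac, -1). Ligand charge sum = -4.
With Cd in oxidation state +2, the complex ion is [Cd...]^2−.
Charge balance with lithium (+1) requires 1 complex ion per 2 lithium.

Li2[Cd(acac)(gly)I(OH)]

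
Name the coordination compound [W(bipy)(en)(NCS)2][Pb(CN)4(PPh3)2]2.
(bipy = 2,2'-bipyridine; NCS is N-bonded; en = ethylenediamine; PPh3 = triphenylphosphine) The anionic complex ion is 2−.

The complex anion is given as 2−; its ligand charges sum to -4, so Pb = +2.
With 2 anions per cation, the cation must be 2×2 = 4+.
Cation: ligand charges sum to -2; for the ion to be 4+, W = +6.

(2,2'-bipyridine)(ethylenediamine)diisothiocyanatotungsten(VI) tetracyanobis(triphenylphosphine)plumbate(II)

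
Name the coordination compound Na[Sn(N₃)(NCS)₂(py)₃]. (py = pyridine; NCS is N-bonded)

The 1 sodium counter-ion carries a total charge of +1, so each complex ion is 1−.
Ligand charges: 1×azido (-1 each), 3×pyridine (neutral), 2×isothiocyanato (-1 each); total -3. So Sn + (-3) = 1−, giving Sn = +2.
The complex ion is anionic, so tin takes the -ate form stannate(II).

sodium azidodiisothiocyanatotris(pyridine)stannate(II)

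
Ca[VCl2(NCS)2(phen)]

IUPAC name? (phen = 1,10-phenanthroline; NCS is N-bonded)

calcium dichlorodiisothiocyanato(1,10-phenanthroline)vanadate(II)

The 1 calcium counter-ion carries a total charge of +2, so each complex ion is 2−.
Ligand charges: 1×1,10-phenanthroline (neutral), 2×chloro (-1 each), 2×isothiocyanato (-1 each); total -4. So V + (-4) = 2−, giving V = +2.
The complex ion is anionic, so vanadium takes the -ate form vanadate(II).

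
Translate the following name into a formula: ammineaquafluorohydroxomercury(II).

[HgF(H2O)(NH3)(OH)]

Ligands: 1 fluoro (F, -1), 1 aqua (H2O, neutral), 1 hydroxo (OH, -1), 1 ammine (NH3, neutral). Ligand charge sum = -2.
With Hg in oxidation state +2, the complex ion is [Hg...].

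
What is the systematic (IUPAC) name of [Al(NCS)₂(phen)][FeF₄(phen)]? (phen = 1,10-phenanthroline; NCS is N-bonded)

Both ions are complex: the cation is named first with the plain metal name, the anion second with the -ate form; each ion's ligands are alphabetised independently.
Aluminium is always +3 in its complexes; the cation's ligand charges sum to -2, so the complex cation is 1+.
A 1:1 salt means the anion carries the equal and opposite charge, 1−.
Anion: ligand charges sum to -4; for the ion to be 1−, Fe = +3.

diisothiocyanato(1,10-phenanthroline)aluminium(III) tetrafluoro(1,10-phenanthroline)ferrate(III)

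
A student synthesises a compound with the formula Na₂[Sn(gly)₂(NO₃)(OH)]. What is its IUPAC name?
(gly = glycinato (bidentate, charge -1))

sodium bis(glycinato)hydroxonitratostannate(II)

The 2 sodium counter-ions carry a total charge of +2, so each complex ion is 2−.
Ligand charges: 1×nitrato (-1 each), 2×glycinato (-1 each), 1×hydroxo (-1 each); total -4. So Sn + (-4) = 2−, giving Sn = +2.
The complex ion is anionic, so tin takes the -ate form stannate(II).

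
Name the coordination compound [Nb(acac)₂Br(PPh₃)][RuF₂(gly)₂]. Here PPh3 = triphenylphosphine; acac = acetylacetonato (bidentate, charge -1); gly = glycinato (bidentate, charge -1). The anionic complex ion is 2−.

bis(acetylacetonato)bromo(triphenylphosphine)niobium(V) difluorobis(glycinato)ruthenate(II)

Both ions are complex: the cation is named first with the plain metal name, the anion second with the -ate form; each ion's ligands are alphabetised independently.
The complex anion is given as 2−; its ligand charges sum to -4, so Ru = +2.
A 1:1 salt means the cation carries the equal and opposite charge, 2+.
Cation: ligand charges sum to -3; for the ion to be 2+, Nb = +5.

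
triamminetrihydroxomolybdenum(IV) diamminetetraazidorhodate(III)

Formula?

Cation [Mo…]: ligand charges -3, Mo(IV) ⇒ ion charge 1+.
Anion [Rh…]: ligand charges -4, Rh(III) ⇒ ion charge 1−.
One 1+ cation balances one 1− anion.

[Mo(NH3)3(OH)3][Rh(N3)4(NH3)2]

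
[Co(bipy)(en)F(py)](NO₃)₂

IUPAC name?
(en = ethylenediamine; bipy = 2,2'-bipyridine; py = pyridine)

(2,2'-bipyridine)(ethylenediamine)fluoro(pyridine)cobalt(III) nitrate

The 2 nitrate counter-ions carry a total charge of -2, so each complex ion is 2+.
Ligand charges: 1×ethylenediamine (neutral), 1×fluoro (-1 each), 1×2,2'-bipyridine (neutral), 1×pyridine (neutral); total -1. So Co + (-1) = 2+, giving Co = +3.
Ligands are named alphabetically: bipyridine before ethylenediamine before fluoro before pyridine.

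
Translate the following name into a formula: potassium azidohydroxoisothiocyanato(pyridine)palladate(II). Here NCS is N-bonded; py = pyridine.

Ligands: 1 hydroxo (OH, -1), 1 azido (N3, -1), 1 isothiocyanato (NCS, -1), 1 pyridine (py, neutral). Ligand charge sum = -3.
With Pd in oxidation state +2, the complex ion is [Pd...]^1−.
Charge balance with potassium (+1) requires 1 complex ion per 1 potassium.

K[Pd(N3)(NCS)(OH)(py)]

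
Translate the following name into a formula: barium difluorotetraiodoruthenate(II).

Ligands: 2 fluoro (F, -1), 4 iodo (I, -1). Ligand charge sum = -6.
With Ru in oxidation state +2, the complex ion is [Ru...]^4−.
Charge balance with barium (+2) requires 1 complex ion per 2 barium.

Ba2[RuF2I4]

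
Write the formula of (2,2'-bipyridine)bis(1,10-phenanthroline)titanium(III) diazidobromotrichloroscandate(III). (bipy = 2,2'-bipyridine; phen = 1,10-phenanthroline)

[Ti(bipy)(phen)2][ScBrCl3(N3)2]

Cation [Ti…]: ligand charges 0, Ti(III) ⇒ ion charge 3+.
Anion [Sc…]: ligand charges -6, Sc(III) ⇒ ion charge 3−.
One 3+ cation balances one 3− anion.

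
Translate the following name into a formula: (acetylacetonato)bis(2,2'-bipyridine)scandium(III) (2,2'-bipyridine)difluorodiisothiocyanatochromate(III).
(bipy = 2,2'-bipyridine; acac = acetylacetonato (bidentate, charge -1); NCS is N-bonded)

Cation [Sc…]: ligand charges -1, Sc(III) ⇒ ion charge 2+.
Anion [Cr…]: ligand charges -4, Cr(III) ⇒ ion charge 1−.

[Sc(acac)(bipy)2][Cr(bipy)F2(NCS)2]2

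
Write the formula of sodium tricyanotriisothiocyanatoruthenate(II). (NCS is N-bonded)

Ligands: 3 isothiocyanato (NCS, -1), 3 cyano (CN, -1). Ligand charge sum = -6.
With Ru in oxidation state +2, the complex ion is [Ru...]^4−.
Charge balance with sodium (+1) requires 1 complex ion per 4 sodium.

Na4[Ru(CN)3(NCS)3]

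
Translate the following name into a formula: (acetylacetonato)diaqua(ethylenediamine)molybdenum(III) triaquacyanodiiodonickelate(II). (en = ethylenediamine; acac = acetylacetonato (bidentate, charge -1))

[Mo(acac)(en)(H2O)2][Ni(CN)(H2O)3I2]2

Cation [Mo…]: ligand charges -1, Mo(III) ⇒ ion charge 2+.
Anion [Ni…]: ligand charges -3, Ni(II) ⇒ ion charge 1−.
One 2+ cation requires 2 of the 1− anion.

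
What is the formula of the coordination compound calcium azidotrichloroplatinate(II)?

Ligands: 3 chloro (Cl, -1), 1 azido (N3, -1). Ligand charge sum = -4.
Charge balance with calcium (+2) requires 1 complex ion per 1 calcium.

Ca[PtCl3(N3)]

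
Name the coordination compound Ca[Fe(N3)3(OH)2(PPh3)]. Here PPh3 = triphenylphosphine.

The 1 calcium counter-ion carries a total charge of +2, so each complex ion is 2−.
Ligand charges: 1×triphenylphosphine (neutral), 3×azido (-1 each), 2×hydroxo (-1 each); total -5. So Fe + (-5) = 2−, giving Fe = +3.
Ligands are named alphabetically: azido before hydroxo before triphenylphosphine.
The complex ion is anionic, so iron takes the -ate form ferrate(III).

calcium triazidodihydroxo(triphenylphosphine)ferrate(III)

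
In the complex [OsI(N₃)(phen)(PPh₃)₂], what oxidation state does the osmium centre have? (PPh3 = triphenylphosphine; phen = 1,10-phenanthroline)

+2

No counter-ion: the bracketed complex is neutral.
Ligand charges: 2×PPh3 neutral; 1×N3 = -1; 1×phen neutral; 1×I = -1; sum -2.
Os + (-2) = 0 ⇒ Os is +2.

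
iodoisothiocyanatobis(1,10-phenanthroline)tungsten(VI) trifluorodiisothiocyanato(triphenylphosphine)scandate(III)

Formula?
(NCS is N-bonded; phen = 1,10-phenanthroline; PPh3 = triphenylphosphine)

Cation [W…]: ligand charges -2, W(VI) ⇒ ion charge 4+.
Anion [Sc…]: ligand charges -5, Sc(III) ⇒ ion charge 2−.

[WI(NCS)(phen)2][ScF3(NCS)2(PPh3)]2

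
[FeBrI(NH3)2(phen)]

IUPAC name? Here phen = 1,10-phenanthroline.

diamminebromoiodo(1,10-phenanthroline)iron(II)

There is no counter-ion, so the complex is neutral overall.
Ligand charges: 2×ammine (neutral), 1×1,10-phenanthroline (neutral), 1×bromo (-1 each), 1×iodo (-1 each); total -2. So Fe + (-2) = 0, giving Fe = +2.
Ligands are named alphabetically: ammine before bromo before iodo before phenanthroline.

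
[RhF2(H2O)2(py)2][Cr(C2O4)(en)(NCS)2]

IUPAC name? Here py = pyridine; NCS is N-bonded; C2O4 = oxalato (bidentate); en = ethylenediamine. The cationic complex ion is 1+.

Both ions are complex: the cation is named first with the plain metal name, the anion second with the -ate form; each ion's ligands are alphabetised independently.
The complex cation is given as 1+; its ligand charges sum to -2, so Rh = +3.
A 1:1 salt means the anion carries the equal and opposite charge, 1−.
Anion: ligand charges sum to -4; for the ion to be 1−, Cr = +3.

diaquadifluorobis(pyridine)rhodium(III) (ethylenediamine)diisothiocyanatooxalatochromate(III)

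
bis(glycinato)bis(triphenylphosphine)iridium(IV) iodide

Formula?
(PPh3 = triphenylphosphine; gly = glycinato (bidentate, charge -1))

Ligands: 2 triphenylphosphine (PPh3, neutral), 2 glycinato (gly, -1). Ligand charge sum = -2.
With Ir in oxidation state +4, the complex ion is [Ir...]^2+.
Charge balance with iodide (-1) requires 1 complex ion per 2 iodide.

[Ir(gly)2(PPh3)2]I2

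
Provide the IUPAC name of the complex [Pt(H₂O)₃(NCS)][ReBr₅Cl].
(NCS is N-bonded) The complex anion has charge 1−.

Both ions are complex: the cation is named first with the plain metal name, the anion second with the -ate form; each ion's ligands are alphabetised independently.
The complex anion is given as 1−; its ligand charges sum to -6, so Re = +5.
A 1:1 salt means the cation carries the equal and opposite charge, 1+.
Cation: ligand charges sum to -1; for the ion to be 1+, Pt = +2.

triaquaisothiocyanatoplatinum(II) pentabromochlororhenate(V)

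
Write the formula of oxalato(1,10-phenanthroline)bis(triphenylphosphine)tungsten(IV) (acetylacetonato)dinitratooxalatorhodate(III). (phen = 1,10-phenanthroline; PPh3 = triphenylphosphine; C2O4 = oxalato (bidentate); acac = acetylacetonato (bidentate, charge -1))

Cation [W…]: ligand charges -2, W(IV) ⇒ ion charge 2+.
Anion [Rh…]: ligand charges -5, Rh(III) ⇒ ion charge 2−.
One 2+ cation balances one 2− anion.

[W(C2O4)(phen)(PPh3)2][Rh(acac)(C2O4)(NO3)2]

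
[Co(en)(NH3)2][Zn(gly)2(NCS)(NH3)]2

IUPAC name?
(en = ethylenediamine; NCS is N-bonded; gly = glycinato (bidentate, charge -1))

diammine(ethylenediamine)cobalt(II) amminebis(glycinato)isothiocyanatozincate(II)

Zinc is always +2 in its complexes; the anion's ligand charges sum to -3, so the complex anion is 1−.
With 2 anions per cation, the cation must be 2×1 = 2+.
Cation: ligand charges sum to 0; for the ion to be 2+, Co = +2.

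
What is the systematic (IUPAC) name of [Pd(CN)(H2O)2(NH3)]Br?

The 1 bromide counter-ion carries a total charge of -1, so each complex ion is 1+.
Ligand charges: 1×cyano (-1 each), 1×ammine (neutral), 2×aqua (neutral); total -1. So Pd + (-1) = 1+, giving Pd = +2.
Ligands are named alphabetically: ammine before aqua before cyano.

amminediaquacyanopalladium(II) bromide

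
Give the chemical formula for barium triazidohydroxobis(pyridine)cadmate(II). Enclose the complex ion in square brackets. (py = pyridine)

Ligands: 3 azido (N3, -1), 2 pyridine (py, neutral), 1 hydroxo (OH, -1). Ligand charge sum = -4.
With Cd in oxidation state +2, the complex ion is [Cd...]^2−.
Charge balance with barium (+2) requires 1 complex ion per 1 barium.

Ba[Cd(N3)3(OH)(py)2]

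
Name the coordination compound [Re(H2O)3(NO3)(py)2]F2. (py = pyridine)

triaquanitratobis(pyridine)rhenium(III) fluoride

The 2 fluoride counter-ions carry a total charge of -2, so each complex ion is 2+.
Ligand charges: 1×nitrato (-1 each), 2×pyridine (neutral), 3×aqua (neutral); total -1. So Re + (-1) = 2+, giving Re = +3.
Ligands are named alphabetically: aqua before nitrato before pyridine.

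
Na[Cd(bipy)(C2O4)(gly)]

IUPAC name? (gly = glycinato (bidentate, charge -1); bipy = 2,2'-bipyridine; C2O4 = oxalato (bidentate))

sodium (2,2'-bipyridine)(glycinato)oxalatocadmate(II)

The 1 sodium counter-ion carries a total charge of +1, so each complex ion is 1−.
Ligand charges: 1×glycinato (-1 each), 1×2,2'-bipyridine (neutral), 1×oxalato (-2 each); total -3. So Cd + (-3) = 1−, giving Cd = +2.
Ligands are named alphabetically: bipyridine before glycinato before oxalato.
The complex ion is anionic, so cadmium takes the -ate form cadmate(II).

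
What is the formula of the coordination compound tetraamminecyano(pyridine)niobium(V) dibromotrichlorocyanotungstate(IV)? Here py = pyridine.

Cation [Nb…]: ligand charges -1, Nb(V) ⇒ ion charge 4+.
Anion [W…]: ligand charges -6, W(IV) ⇒ ion charge 2−.

[Nb(CN)(NH3)4(py)][WBr2Cl3(CN)]2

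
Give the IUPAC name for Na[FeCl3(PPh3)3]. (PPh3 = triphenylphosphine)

The 1 sodium counter-ion carries a total charge of +1, so each complex ion is 1−.
Ligand charges: 3×chloro (-1 each), 3×triphenylphosphine (neutral); total -3. So Fe + (-3) = 1−, giving Fe = +2.
Ligands are named alphabetically: chloro before triphenylphosphine.
The complex ion is anionic, so iron takes the -ate form ferrate(II).

sodium trichlorotris(triphenylphosphine)ferrate(II)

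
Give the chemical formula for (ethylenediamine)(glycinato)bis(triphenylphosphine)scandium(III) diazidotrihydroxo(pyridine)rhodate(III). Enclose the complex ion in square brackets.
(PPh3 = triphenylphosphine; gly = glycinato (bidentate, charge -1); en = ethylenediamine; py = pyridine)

[Sc(en)(gly)(PPh3)2][Rh(N3)2(OH)3(py)]

Cation [Sc…]: ligand charges -1, Sc(III) ⇒ ion charge 2+.
Anion [Rh…]: ligand charges -5, Rh(III) ⇒ ion charge 2−.
One 2+ cation balances one 2− anion.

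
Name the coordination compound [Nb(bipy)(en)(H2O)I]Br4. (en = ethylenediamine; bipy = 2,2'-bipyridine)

The 4 bromide counter-ions carry a total charge of -4, so each complex ion is 4+.
Ligand charges: 1×iodo (-1 each), 1×ethylenediamine (neutral), 1×aqua (neutral), 1×2,2'-bipyridine (neutral); total -1. So Nb + (-1) = 4+, giving Nb = +5.
Ligands are named alphabetically: aqua before bipyridine before ethylenediamine before iodo.

aqua(2,2'-bipyridine)(ethylenediamine)iodoniobium(V) bromide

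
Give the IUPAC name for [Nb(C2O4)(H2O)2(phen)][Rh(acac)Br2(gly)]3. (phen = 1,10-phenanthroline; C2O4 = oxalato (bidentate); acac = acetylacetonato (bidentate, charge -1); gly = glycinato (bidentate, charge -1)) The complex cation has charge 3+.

diaquaoxalato(1,10-phenanthroline)niobium(V) (acetylacetonato)dibromo(glycinato)rhodate(III)

Both ions are complex: the cation is named first with the plain metal name, the anion second with the -ate form; each ion's ligands are alphabetised independently.
The complex cation is given as 3+; its ligand charges sum to -2, so Nb = +5.
With 3 anions per cation, each anion must be 3/3 = 1−.
Anion: ligand charges sum to -4; for the ion to be 1−, Rh = +3.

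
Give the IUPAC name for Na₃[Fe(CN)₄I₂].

The 3 sodium counter-ions carry a total charge of +3, so each complex ion is 3−.
Ligand charges: 4×cyano (-1 each), 2×iodo (-1 each); total -6. So Fe + (-6) = 3−, giving Fe = +3.
Ligands are named alphabetically: cyano before iodo.
The complex ion is anionic, so iron takes the -ate form ferrate(III).

sodium tetracyanodiiodoferrate(III)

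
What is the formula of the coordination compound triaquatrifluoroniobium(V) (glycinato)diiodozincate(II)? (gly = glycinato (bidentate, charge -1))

[NbF3(H2O)3][Zn(gly)I2]2

Cation [Nb…]: ligand charges -3, Nb(V) ⇒ ion charge 2+.
Anion [Zn…]: ligand charges -3, Zn(II) ⇒ ion charge 1−.
One 2+ cation requires 2 of the 1− anion.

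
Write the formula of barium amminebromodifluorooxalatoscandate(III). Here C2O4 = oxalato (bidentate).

Ba[ScBr(C2O4)F2(NH3)]

Ligands: 1 ammine (NH3, neutral), 1 bromo (Br, -1), 1 oxalato (C2O4, -2), 2 fluoro (F, -1). Ligand charge sum = -5.
With Sc in oxidation state +3, the complex ion is [Sc...]^2−.
Charge balance with barium (+2) requires 1 complex ion per 1 barium.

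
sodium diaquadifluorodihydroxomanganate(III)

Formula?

Na[MnF2(H2O)2(OH)2]

Ligands: 2 fluoro (F, -1), 2 hydroxo (OH, -1), 2 aqua (H2O, neutral). Ligand charge sum = -4.
Charge balance with sodium (+1) requires 1 complex ion per 1 sodium.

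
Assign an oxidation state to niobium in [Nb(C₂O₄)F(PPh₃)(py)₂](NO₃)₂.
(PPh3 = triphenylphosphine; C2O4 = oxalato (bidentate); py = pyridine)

2 nitrate outside the brackets (-1 each) → the complex ion is 2+.
Ligand charges: 1×F = -1; 1×PPh3 neutral; 1×C2O4 = -2; 2×py neutral; sum -3.
Nb + (-3) = 2+ ⇒ Nb is +5.

+5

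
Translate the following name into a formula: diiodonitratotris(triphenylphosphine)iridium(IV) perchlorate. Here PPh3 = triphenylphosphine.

[IrI2(NO3)(PPh3)3]ClO4

Ligands: 3 triphenylphosphine (PPh3, neutral), 2 iodo (I, -1), 1 nitrato (NO3, -1). Ligand charge sum = -3.
With Ir in oxidation state +4, the complex ion is [Ir...]^1+.
Charge balance with perchlorate (-1) requires 1 complex ion per 1 perchlorate.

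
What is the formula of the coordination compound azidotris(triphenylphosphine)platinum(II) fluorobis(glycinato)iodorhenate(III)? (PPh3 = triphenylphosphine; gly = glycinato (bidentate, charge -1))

[Pt(N3)(PPh3)3][ReF(gly)2I]

Cation [Pt…]: ligand charges -1, Pt(II) ⇒ ion charge 1+.
Anion [Re…]: ligand charges -4, Re(III) ⇒ ion charge 1−.
One 1+ cation balances one 1− anion.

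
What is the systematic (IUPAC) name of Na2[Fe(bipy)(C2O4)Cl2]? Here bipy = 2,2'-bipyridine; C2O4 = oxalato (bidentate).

sodium (2,2'-bipyridine)dichlorooxalatoferrate(II)

The 2 sodium counter-ions carry a total charge of +2, so each complex ion is 2−.
Ligand charges: 1×2,2'-bipyridine (neutral), 1×oxalato (-2 each), 2×chloro (-1 each); total -4. So Fe + (-4) = 2−, giving Fe = +2.
The complex ion is anionic, so iron takes the -ate form ferrate(II).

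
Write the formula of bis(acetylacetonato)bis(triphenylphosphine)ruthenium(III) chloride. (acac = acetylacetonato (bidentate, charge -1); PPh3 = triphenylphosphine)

[Ru(acac)2(PPh3)2]Cl

Ligands: 2 acetylacetonato (acac, -1), 2 triphenylphosphine (PPh3, neutral). Ligand charge sum = -2.
Charge balance with chloride (-1) requires 1 complex ion per 1 chloride.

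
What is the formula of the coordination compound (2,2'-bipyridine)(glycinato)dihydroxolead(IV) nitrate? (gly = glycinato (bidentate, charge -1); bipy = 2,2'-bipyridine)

Ligands: 2 hydroxo (OH, -1), 1 glycinato (gly, -1), 1 2,2'-bipyridine (bipy, neutral). Ligand charge sum = -3.
With Pb in oxidation state +4, the complex ion is [Pb...]^1+.
Charge balance with nitrate (-1) requires 1 complex ion per 1 nitrate.

[Pb(bipy)(gly)(OH)2]NO3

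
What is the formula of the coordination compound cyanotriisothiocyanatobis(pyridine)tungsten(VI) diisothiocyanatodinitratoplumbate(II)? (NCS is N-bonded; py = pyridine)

Cation [W…]: ligand charges -4, W(VI) ⇒ ion charge 2+.
Anion [Pb…]: ligand charges -4, Pb(II) ⇒ ion charge 2−.

[W(CN)(NCS)3(py)2][Pb(NCS)2(NO3)2]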